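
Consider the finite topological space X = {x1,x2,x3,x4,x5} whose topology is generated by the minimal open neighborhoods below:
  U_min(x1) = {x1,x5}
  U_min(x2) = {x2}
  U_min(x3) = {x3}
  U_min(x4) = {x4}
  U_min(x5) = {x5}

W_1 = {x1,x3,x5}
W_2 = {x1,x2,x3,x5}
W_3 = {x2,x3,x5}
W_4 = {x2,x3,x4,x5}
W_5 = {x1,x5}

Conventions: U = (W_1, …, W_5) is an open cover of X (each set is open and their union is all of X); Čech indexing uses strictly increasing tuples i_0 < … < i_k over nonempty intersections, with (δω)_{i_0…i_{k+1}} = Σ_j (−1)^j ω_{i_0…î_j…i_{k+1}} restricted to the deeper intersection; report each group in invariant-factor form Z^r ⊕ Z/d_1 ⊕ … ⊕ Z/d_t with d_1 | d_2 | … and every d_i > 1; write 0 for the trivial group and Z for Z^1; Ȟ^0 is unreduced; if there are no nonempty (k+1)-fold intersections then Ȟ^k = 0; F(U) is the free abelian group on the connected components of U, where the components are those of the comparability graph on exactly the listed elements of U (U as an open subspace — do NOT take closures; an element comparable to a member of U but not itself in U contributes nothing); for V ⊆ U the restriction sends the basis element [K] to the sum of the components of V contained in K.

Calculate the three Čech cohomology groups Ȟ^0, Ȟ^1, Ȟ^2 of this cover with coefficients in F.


Ȟ^0 ≅ Z^4, Ȟ^1 ≅ 0 and Ȟ^2 ≅ 0

intersection data:
  W12={x1,x3,x5} W13={x3,x5} W14={x3,x5} W15={x1,x5} W23={x2,x3,x5} W24={x2,x3,x5} W25={x1,x5} W34={x2,x3,x5} W35={x5} W45={x5}
  W123={x3,x5} W124={x3,x5} W125={x1,x5} W134={x3,x5} W135={x5} W145={x5} W234={x2,x3,x5} W235={x5} W245={x5} W345={x5}
  W1234={x3,x5} W1235={x5} W1245={x5} W1345={x5} W2345={x5}
  W12345={x5}
components per intersection:
  W1: {x1,x5} {x3}
  W2: {x1,x5} {x2} {x3}
  W3: {x2} {x3} {x5}
  W4: {x2} {x3} {x4} {x5}
  W5: {x1,x5}
  W12: {x1,x5} {x3}
  W13: {x3} {x5}
  W14: {x3} {x5}
  W15: {x1,x5}
  W23: {x2} {x3} {x5}
  W24: {x2} {x3} {x5}
  W25: {x1,x5}
  W34: {x2} {x3} {x5}
  W35: {x5}
  W45: {x5}
  W123: {x3} {x5}
  W124: {x3} {x5}
  W125: {x1,x5}
  W134: {x3} {x5}
  W135: {x5}
  W145: {x5}
  W234: {x2} {x3} {x5}
  W235: {x5}
  W245: {x5}
  W345: {x5}
  W1234: {x3} {x5}
  W1235: {x5}
  W1245: {x5}
  W1345: {x5}
  W2345: {x5}
  W12345: {x5}
C dims 13,19,15,6; δ0: rk 9, SNF 1^9; δ1: rk 10, SNF 1^10; δ2: rk 5, SNF 1^5
Ȟ^0 = (13 − 9) − 0 = 4, so Ȟ^0 ≅ Z^4
Ȟ^1 = (19 − 10) − 9 = 0, so Ȟ^1 ≅ 0
Ȟ^2 = (15 − 5) − 10 = 0, so Ȟ^2 ≅ 0


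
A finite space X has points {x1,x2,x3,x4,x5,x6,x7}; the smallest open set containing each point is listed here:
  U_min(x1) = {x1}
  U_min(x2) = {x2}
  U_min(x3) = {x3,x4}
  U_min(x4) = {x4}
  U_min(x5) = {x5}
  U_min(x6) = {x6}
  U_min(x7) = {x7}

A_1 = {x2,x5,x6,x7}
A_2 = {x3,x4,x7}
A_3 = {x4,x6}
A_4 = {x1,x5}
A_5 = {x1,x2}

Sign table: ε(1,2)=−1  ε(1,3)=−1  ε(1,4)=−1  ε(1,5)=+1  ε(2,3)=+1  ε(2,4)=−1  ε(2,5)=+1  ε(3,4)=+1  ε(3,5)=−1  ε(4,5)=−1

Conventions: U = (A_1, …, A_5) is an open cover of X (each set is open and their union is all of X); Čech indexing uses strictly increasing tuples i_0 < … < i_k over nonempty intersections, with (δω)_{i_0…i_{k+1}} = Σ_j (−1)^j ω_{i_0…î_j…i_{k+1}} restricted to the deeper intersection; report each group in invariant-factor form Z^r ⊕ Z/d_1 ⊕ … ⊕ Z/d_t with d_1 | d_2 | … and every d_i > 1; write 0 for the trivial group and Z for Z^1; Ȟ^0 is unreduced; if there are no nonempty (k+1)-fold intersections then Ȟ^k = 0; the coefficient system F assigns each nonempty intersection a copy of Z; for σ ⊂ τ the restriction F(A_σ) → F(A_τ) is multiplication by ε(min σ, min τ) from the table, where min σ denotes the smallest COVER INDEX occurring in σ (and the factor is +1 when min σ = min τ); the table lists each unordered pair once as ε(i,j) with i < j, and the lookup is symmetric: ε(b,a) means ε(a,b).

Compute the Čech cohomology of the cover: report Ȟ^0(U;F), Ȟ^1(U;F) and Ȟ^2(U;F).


Ȟ^0 = Z, Ȟ^1 = Z^2, Ȟ^2 = 0

nonempty intersections:
  A12={x7} A13={x6} A14={x5} A15={x2} A23={x4} A45={x1}
C dims 5,6; δ0: rk 4, SNF 1^4
Ȟ^0: (5−4)−0=1 ⇒ Z
Ȟ^1: (6−0)−4=2 ⇒ Z^2
Ȟ^2: (0−0)−0=0 ⇒ 0


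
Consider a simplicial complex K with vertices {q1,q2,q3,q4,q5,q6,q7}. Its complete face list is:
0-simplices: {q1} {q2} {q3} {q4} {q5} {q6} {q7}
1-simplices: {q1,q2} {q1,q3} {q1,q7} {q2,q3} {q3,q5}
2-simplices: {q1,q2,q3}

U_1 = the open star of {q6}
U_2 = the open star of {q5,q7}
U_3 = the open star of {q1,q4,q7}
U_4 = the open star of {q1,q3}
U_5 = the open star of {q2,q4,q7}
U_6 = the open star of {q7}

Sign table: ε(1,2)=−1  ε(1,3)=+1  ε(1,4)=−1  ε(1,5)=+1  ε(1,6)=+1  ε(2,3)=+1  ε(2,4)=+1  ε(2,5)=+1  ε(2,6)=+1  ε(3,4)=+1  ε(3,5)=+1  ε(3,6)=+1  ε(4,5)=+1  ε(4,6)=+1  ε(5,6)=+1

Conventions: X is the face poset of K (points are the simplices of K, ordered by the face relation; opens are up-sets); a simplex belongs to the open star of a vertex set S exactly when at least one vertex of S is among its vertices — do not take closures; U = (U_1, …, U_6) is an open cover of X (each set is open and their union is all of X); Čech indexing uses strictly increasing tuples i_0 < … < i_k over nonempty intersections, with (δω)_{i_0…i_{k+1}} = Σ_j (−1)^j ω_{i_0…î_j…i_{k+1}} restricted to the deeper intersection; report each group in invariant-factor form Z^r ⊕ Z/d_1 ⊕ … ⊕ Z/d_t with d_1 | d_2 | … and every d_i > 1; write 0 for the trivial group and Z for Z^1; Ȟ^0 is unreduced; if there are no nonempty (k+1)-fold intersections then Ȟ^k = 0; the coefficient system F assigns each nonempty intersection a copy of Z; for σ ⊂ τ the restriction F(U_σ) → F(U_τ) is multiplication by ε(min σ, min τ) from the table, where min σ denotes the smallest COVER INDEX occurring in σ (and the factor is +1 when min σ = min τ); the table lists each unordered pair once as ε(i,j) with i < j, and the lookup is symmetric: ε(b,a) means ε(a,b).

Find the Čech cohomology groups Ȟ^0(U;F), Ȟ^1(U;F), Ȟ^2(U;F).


nerve simplices:
  U1={{q6}} U2={{q5},{q7},{q1,q7},{q3,q5}} U3={{q1},{q4},{q7},{q1,q2},{q1,q3},{q1,q7},{q1,q2,q3}} U4={{q1},{q3},{q1,q2},{q1,q3},{q1,q7},{q2,q3},{q3,q5},{q1,q2,q3}} U5={{q2},{q4},{q7},{q1,q2},{q1,q7},{q2,q3},{q1,q2,q3}} U6={{q7},{q1,q7}}
  U23={{q7},{q1,q7}} U24={{q1,q7},{q3,q5}} U25={{q7},{q1,q7}} U26={{q7},{q1,q7}} U34={{q1},{q1,q2},{q1,q3},{q1,q7},{q1,q2,q3}} U35={{q4},{q7},{q1,q2},{q1,q7},{q1,q2,q3}} U36={{q7},{q1,q7}} U45={{q1,q2},{q1,q7},{q2,q3},{q1,q2,q3}} U46={{q1,q7}} U56={{q7},{q1,q7}}
  U234={{q1,q7}} U235={{q7},{q1,q7}} U236={{q7},{q1,q7}} U245={{q1,q7}} U246={{q1,q7}} U256={{q7},{q1,q7}} U345={{q1,q2},{q1,q7},{q1,q2,q3}} U346={{q1,q7}} U356={{q7},{q1,q7}} U456={{q1,q7}}
  U2345={{q1,q7}} U2346={{q1,q7}} U2356={{q7},{q1,q7}} U2456={{q1,q7}} U3456={{q1,q7}}
  U23456={{q1,q7}}
C dims 6,10,10,5; δ0: rk 4, SNF 1^4; δ1: rk 6, SNF 1^6; δ2: rk 4, SNF 1^4
degree 0: 6−4−0 = 2 → Ȟ^0 ≅ Z^2
degree 1: 10−6−4 = 0 → Ȟ^1 ≅ 0
degree 2: 10−4−6 = 0 → Ȟ^2 ≅ 0

Ȟ^0 ≅ Z^2, Ȟ^1 ≅ 0 and Ȟ^2 ≅ 0


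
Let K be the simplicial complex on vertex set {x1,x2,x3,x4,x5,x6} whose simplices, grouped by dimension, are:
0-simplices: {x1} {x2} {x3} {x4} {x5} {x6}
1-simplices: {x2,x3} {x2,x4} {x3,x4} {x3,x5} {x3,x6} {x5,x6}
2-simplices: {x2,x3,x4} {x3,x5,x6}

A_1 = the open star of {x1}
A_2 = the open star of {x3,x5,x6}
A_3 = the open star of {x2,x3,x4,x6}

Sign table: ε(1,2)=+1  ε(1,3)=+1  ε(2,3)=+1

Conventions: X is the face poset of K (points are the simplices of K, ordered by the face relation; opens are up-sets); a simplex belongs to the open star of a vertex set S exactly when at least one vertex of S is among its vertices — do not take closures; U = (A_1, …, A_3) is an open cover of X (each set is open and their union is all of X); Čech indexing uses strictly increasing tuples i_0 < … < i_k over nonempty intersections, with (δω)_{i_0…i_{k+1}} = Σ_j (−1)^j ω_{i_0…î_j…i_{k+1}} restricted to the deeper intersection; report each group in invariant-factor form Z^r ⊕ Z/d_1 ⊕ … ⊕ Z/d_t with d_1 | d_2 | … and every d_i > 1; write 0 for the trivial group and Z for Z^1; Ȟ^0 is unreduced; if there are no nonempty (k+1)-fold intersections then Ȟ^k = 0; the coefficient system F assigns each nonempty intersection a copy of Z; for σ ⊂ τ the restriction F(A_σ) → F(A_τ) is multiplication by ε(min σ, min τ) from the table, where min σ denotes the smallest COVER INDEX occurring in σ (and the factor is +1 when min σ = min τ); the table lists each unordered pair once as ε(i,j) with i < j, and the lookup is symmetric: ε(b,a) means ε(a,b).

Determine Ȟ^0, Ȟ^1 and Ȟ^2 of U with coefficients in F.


Ȟ^0 ≅ Z^2; Ȟ^1 ≅ 0; Ȟ^2 ≅ 0

cover nerve:
  A1={{x1}} A2={{x3},{x5},{x6},{x2,x3},{x3,x4},{x3,x5},{x3,x6},{x5,x6},{x2,x3,x4},{x3,x5,x6}} A3={{x2},{x3},{x4},{x6},{x2,x3},{x2,x4},{x3,x4},{x3,x5},{x3,x6},{x5,x6},{x2,x3,x4},{x3,x5,x6}}
  A23={{x3},{x6},{x2,x3},{x3,x4},{x3,x5},{x3,x6},{x5,x6},{x2,x3,x4},{x3,x5,x6}}
C dims 3,1; δ0: rk 1, SNF 1^1
Ȟ^0: (3−1)−0=2 ⇒ Z^2
Ȟ^1: (1−0)−1=0 ⇒ 0
Ȟ^2: (0−0)−0=0 ⇒ 0


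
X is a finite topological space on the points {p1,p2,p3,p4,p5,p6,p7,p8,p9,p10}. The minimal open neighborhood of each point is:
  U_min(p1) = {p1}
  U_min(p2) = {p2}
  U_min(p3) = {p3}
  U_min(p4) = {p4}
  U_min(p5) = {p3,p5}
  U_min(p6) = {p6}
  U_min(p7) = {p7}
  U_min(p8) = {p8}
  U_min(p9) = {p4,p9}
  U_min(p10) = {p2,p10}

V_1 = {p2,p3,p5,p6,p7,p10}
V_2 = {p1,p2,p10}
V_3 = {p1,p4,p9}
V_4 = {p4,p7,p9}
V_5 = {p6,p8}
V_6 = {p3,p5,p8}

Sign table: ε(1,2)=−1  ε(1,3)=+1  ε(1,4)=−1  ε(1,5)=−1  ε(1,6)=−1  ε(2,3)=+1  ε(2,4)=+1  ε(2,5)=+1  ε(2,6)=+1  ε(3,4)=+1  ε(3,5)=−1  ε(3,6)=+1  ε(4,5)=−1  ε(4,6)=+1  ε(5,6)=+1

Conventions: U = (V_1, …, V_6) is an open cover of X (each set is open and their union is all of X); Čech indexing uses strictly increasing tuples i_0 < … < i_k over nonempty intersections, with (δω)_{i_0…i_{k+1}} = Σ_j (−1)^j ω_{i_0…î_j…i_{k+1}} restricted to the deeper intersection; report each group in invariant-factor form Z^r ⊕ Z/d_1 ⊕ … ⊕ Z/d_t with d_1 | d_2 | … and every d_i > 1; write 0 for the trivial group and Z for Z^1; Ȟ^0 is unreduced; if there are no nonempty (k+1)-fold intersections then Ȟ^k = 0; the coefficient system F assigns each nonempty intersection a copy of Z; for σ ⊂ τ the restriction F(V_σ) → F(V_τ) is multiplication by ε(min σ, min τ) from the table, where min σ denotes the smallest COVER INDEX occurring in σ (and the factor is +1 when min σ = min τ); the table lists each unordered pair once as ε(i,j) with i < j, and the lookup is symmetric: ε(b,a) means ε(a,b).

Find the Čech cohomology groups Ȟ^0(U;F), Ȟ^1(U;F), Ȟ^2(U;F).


nerve simplices:
  V12={p2,p10} V14={p7} V15={p6} V16={p3,p5} V23={p1} V34={p4,p9} V56={p8}
C dims 6,7; δ0: rk 5, SNF 1^5
degree 0: 6−5−0 = 1 → Ȟ^0 ≅ Z
degree 1: 7−0−5 = 2 → Ȟ^1 ≅ Z^2
degree 2: 0−0−0 = 0 → Ȟ^2 ≅ 0

Ȟ^0 = Z, Ȟ^1 = Z^2 and Ȟ^2 = 0


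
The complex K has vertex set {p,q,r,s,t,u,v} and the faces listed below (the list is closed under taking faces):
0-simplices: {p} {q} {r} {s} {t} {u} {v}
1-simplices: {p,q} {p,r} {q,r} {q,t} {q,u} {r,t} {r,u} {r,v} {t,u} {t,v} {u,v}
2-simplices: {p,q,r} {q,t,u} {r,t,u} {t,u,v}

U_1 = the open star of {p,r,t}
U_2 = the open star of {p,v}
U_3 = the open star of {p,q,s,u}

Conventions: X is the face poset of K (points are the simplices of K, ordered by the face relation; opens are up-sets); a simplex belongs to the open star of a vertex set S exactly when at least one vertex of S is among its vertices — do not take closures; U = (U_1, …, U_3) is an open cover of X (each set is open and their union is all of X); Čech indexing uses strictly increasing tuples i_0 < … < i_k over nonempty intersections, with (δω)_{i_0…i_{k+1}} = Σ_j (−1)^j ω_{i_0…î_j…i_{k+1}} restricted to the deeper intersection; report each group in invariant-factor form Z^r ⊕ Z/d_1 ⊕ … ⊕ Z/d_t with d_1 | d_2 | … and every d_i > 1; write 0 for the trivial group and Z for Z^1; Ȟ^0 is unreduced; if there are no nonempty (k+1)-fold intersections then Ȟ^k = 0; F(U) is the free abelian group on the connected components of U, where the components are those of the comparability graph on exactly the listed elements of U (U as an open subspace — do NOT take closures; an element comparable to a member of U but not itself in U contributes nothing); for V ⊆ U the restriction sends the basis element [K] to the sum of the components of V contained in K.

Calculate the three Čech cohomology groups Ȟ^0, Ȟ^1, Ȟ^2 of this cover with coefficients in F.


Ȟ^0 = Z^2; Ȟ^1 = Z^2; Ȟ^2 = 0

nerve of the cover:
  U1={{p},{r},{t},{p,q},{p,r},{q,r},{q,t},{r,t},{r,u},{r,v},{t,u},{t,v},{p,q,r},{q,t,u},{r,t,u},{t,u,v}} U2={{p},{v},{p,q},{p,r},{r,v},{t,v},{u,v},{p,q,r},{t,u,v}} U3={{p},{q},{s},{u},{p,q},{p,r},{q,r},{q,t},{q,u},{r,u},{t,u},{u,v},{p,q,r},{q,t,u},{r,t,u},{t,u,v}}
  U12={{p},{p,q},{p,r},{r,v},{t,v},{p,q,r},{t,u,v}} U13={{p},{p,q},{p,r},{q,r},{q,t},{r,u},{t,u},{p,q,r},{q,t,u},{r,t,u},{t,u,v}} U23={{p},{p,q},{p,r},{u,v},{p,q,r},{t,u,v}}
  U123={{p},{p,q},{p,r},{p,q,r},{t,u,v}}
components per intersection:
  U1: {{p},{r},{t},{p,q},{p,r},{q,r},{q,t},{r,t},{r,u},{r,v},{t,u},{t,v},{p,q,r},{q,t,u},{r,t,u},{t,u,v}}
  U2: {{p},{p,q},{p,r},{p,q,r}} {{v},{r,v},{t,v},{u,v},{t,u,v}}
  U3: {{p},{q},{u},{p,q},{p,r},{q,r},{q,t},{q,u},{r,u},{t,u},{u,v},{p,q,r},{q,t,u},{r,t,u},{t,u,v}} {{s}}
  U12: {{p},{p,q},{p,r},{p,q,r}} {{r,v}} {{t,v},{t,u,v}}
  U13: {{p},{p,q},{p,r},{q,r},{p,q,r}} {{q,t},{r,u},{t,u},{q,t,u},{r,t,u},{t,u,v}}
  U23: {{p},{p,q},{p,r},{p,q,r}} {{u,v},{t,u,v}}
  U123: {{p},{p,q},{p,r},{p,q,r}} {{t,u,v}}
C dims 5,7,2; δ0: rk 3, SNF 1^3; δ1: rk 2, SNF 1^2
Ȟ^0 = (5 − 3) − 0 = 2, so Ȟ^0 ≅ Z^2
Ȟ^1 = (7 − 2) − 3 = 2, so Ȟ^1 ≅ Z^2
Ȟ^2 = (2 − 0) − 2 = 0, so Ȟ^2 ≅ 0


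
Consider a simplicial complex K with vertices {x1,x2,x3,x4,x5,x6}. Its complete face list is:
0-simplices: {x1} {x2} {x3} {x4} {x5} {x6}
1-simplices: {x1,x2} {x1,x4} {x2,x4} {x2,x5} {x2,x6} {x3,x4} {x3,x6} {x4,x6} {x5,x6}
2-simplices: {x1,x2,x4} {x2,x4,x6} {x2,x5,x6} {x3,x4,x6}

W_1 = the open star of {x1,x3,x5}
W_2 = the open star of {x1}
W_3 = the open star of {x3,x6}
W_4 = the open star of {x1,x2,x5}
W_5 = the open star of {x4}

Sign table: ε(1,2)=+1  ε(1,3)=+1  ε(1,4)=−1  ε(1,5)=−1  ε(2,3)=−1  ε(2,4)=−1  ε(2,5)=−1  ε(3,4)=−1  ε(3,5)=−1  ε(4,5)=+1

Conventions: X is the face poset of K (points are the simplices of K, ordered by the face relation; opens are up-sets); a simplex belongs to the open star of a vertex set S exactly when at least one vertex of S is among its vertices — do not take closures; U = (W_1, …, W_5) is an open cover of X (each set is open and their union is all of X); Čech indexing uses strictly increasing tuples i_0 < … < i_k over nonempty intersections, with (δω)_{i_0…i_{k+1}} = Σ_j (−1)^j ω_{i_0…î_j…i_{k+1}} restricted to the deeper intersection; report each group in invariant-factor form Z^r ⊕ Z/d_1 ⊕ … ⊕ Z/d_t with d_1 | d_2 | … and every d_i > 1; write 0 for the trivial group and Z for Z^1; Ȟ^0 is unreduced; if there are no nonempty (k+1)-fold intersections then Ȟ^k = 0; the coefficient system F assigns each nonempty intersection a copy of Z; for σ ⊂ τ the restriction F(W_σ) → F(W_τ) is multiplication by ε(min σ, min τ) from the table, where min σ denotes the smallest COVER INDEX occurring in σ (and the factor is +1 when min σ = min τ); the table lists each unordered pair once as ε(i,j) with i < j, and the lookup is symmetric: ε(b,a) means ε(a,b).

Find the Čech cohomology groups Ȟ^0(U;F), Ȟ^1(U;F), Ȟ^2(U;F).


Ȟ^0 ≅ Z,  Ȟ^1 ≅ 0,  Ȟ^2 ≅ Z

nerve of the cover:
  W1={{x1},{x3},{x5},{x1,x2},{x1,x4},{x2,x5},{x3,x4},{x3,x6},{x5,x6},{x1,x2,x4},{x2,x5,x6},{x3,x4,x6}} W2={{x1},{x1,x2},{x1,x4},{x1,x2,x4}} W3={{x3},{x6},{x2,x6},{x3,x4},{x3,x6},{x4,x6},{x5,x6},{x2,x4,x6},{x2,x5,x6},{x3,x4,x6}} W4={{x1},{x2},{x5},{x1,x2},{x1,x4},{x2,x4},{x2,x5},{x2,x6},{x5,x6},{x1,x2,x4},{x2,x4,x6},{x2,x5,x6}} W5={{x4},{x1,x4},{x2,x4},{x3,x4},{x4,x6},{x1,x2,x4},{x2,x4,x6},{x3,x4,x6}}
  W12={{x1},{x1,x2},{x1,x4},{x1,x2,x4}} W13={{x3},{x3,x4},{x3,x6},{x5,x6},{x2,x5,x6},{x3,x4,x6}} W14={{x1},{x5},{x1,x2},{x1,x4},{x2,x5},{x5,x6},{x1,x2,x4},{x2,x5,x6}} W15={{x1,x4},{x3,x4},{x1,x2,x4},{x3,x4,x6}} W24={{x1},{x1,x2},{x1,x4},{x1,x2,x4}} W25={{x1,x4},{x1,x2,x4}} W34={{x2,x6},{x5,x6},{x2,x4,x6},{x2,x5,x6}} W35={{x3,x4},{x4,x6},{x2,x4,x6},{x3,x4,x6}} W45={{x1,x4},{x2,x4},{x1,x2,x4},{x2,x4,x6}}
  W124={{x1},{x1,x2},{x1,x4},{x1,x2,x4}} W125={{x1,x4},{x1,x2,x4}} W134={{x5,x6},{x2,x5,x6}} W135={{x3,x4},{x3,x4,x6}} W145={{x1,x4},{x1,x2,x4}} W245={{x1,x4},{x1,x2,x4}} W345={{x2,x4,x6}}
  W1245={{x1,x4},{x1,x2,x4}}
C dims 5,9,7,1; δ0: rk 4, SNF 1^4; δ1: rk 5, SNF 1^5; δ2: rk 1, SNF 1^1
Ȟ^0 = (5 − 4) − 0 = 1, so Ȟ^0 ≅ Z
Ȟ^1 = (9 − 5) − 4 = 0, so Ȟ^1 ≅ 0
Ȟ^2 = (7 − 1) − 5 = 1, so Ȟ^2 ≅ Z


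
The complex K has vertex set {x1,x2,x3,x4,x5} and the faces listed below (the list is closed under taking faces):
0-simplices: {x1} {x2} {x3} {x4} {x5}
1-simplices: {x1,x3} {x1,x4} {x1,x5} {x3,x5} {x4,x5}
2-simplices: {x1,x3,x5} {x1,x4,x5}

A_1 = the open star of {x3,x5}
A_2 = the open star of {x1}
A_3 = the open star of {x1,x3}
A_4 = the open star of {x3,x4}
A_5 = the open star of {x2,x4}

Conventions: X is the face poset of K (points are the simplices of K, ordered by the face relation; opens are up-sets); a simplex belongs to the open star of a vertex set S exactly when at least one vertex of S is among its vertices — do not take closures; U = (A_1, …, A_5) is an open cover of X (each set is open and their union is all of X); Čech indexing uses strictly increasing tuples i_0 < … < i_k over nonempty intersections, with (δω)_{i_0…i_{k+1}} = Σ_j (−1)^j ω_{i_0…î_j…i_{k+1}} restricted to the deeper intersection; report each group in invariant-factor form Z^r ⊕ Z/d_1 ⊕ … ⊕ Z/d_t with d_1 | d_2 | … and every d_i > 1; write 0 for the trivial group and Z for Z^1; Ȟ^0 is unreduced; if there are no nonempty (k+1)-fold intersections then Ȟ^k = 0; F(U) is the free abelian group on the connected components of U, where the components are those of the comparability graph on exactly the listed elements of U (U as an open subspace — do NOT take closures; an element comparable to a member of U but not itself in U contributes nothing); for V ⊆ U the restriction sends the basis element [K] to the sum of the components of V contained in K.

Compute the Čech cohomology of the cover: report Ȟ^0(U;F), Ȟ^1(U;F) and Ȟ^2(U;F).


cover nerve:
  A1={{x3},{x5},{x1,x3},{x1,x5},{x3,x5},{x4,x5},{x1,x3,x5},{x1,x4,x5}} A2={{x1},{x1,x3},{x1,x4},{x1,x5},{x1,x3,x5},{x1,x4,x5}} A3={{x1},{x3},{x1,x3},{x1,x4},{x1,x5},{x3,x5},{x1,x3,x5},{x1,x4,x5}} A4={{x3},{x4},{x1,x3},{x1,x4},{x3,x5},{x4,x5},{x1,x3,x5},{x1,x4,x5}} A5={{x2},{x4},{x1,x4},{x4,x5},{x1,x4,x5}}
  A12={{x1,x3},{x1,x5},{x1,x3,x5},{x1,x4,x5}} A13={{x3},{x1,x3},{x1,x5},{x3,x5},{x1,x3,x5},{x1,x4,x5}} A14={{x3},{x1,x3},{x3,x5},{x4,x5},{x1,x3,x5},{x1,x4,x5}} A15={{x4,x5},{x1,x4,x5}} A23={{x1},{x1,x3},{x1,x4},{x1,x5},{x1,x3,x5},{x1,x4,x5}} A24={{x1,x3},{x1,x4},{x1,x3,x5},{x1,x4,x5}} A25={{x1,x4},{x1,x4,x5}} A34={{x3},{x1,x3},{x1,x4},{x3,x5},{x1,x3,x5},{x1,x4,x5}} A35={{x1,x4},{x1,x4,x5}} A45={{x4},{x1,x4},{x4,x5},{x1,x4,x5}}
  A123={{x1,x3},{x1,x5},{x1,x3,x5},{x1,x4,x5}} A124={{x1,x3},{x1,x3,x5},{x1,x4,x5}} A125={{x1,x4,x5}} A134={{x3},{x1,x3},{x3,x5},{x1,x3,x5},{x1,x4,x5}} A135={{x1,x4,x5}} A145={{x4,x5},{x1,x4,x5}} A234={{x1,x3},{x1,x4},{x1,x3,x5},{x1,x4,x5}} A235={{x1,x4},{x1,x4,x5}} A245={{x1,x4},{x1,x4,x5}} A345={{x1,x4},{x1,x4,x5}}
  A1234={{x1,x3},{x1,x3,x5},{x1,x4,x5}} A1235={{x1,x4,x5}} A1245={{x1,x4,x5}} A1345={{x1,x4,x5}} A2345={{x1,x4},{x1,x4,x5}}
  A12345={{x1,x4,x5}}
components per intersection:
  A1: {{x3},{x5},{x1,x3},{x1,x5},{x3,x5},{x4,x5},{x1,x3,x5},{x1,x4,x5}}
  A2: {{x1},{x1,x3},{x1,x4},{x1,x5},{x1,x3,x5},{x1,x4,x5}}
  A3: {{x1},{x3},{x1,x3},{x1,x4},{x1,x5},{x3,x5},{x1,x3,x5},{x1,x4,x5}}
  A4: {{x3},{x1,x3},{x3,x5},{x1,x3,x5}} {{x4},{x1,x4},{x4,x5},{x1,x4,x5}}
  A5: {{x2}} {{x4},{x1,x4},{x4,x5},{x1,x4,x5}}
  A12: {{x1,x3},{x1,x5},{x1,x3,x5},{x1,x4,x5}}
  A13: {{x3},{x1,x3},{x1,x5},{x3,x5},{x1,x3,x5},{x1,x4,x5}}
  A14: {{x3},{x1,x3},{x3,x5},{x1,x3,x5}} {{x4,x5},{x1,x4,x5}}
  A15: {{x4,x5},{x1,x4,x5}}
  A23: {{x1},{x1,x3},{x1,x4},{x1,x5},{x1,x3,x5},{x1,x4,x5}}
  A24: {{x1,x3},{x1,x3,x5}} {{x1,x4},{x1,x4,x5}}
  A25: {{x1,x4},{x1,x4,x5}}
  A34: {{x3},{x1,x3},{x3,x5},{x1,x3,x5}} {{x1,x4},{x1,x4,x5}}
  A35: {{x1,x4},{x1,x4,x5}}
  A45: {{x4},{x1,x4},{x4,x5},{x1,x4,x5}}
  A123: {{x1,x3},{x1,x5},{x1,x3,x5},{x1,x4,x5}}
  A124: {{x1,x3},{x1,x3,x5}} {{x1,x4,x5}}
  A125: {{x1,x4,x5}}
  A134: {{x3},{x1,x3},{x3,x5},{x1,x3,x5}} {{x1,x4,x5}}
  A135: {{x1,x4,x5}}
  A145: {{x4,x5},{x1,x4,x5}}
  A234: {{x1,x3},{x1,x3,x5}} {{x1,x4},{x1,x4,x5}}
  A235: {{x1,x4},{x1,x4,x5}}
  A245: {{x1,x4},{x1,x4,x5}}
  A345: {{x1,x4},{x1,x4,x5}}
  A1234: {{x1,x3},{x1,x3,x5}} {{x1,x4,x5}}
  A1235: {{x1,x4,x5}}
  A1245: {{x1,x4,x5}}
  A1345: {{x1,x4,x5}}
  A2345: {{x1,x4},{x1,x4,x5}}
  A12345: {{x1,x4,x5}}
C dims 7,13,13,6; δ0: rk 5, SNF 1^5; δ1: rk 8, SNF 1^8; δ2: rk 5, SNF 1^5
Ȟ^0: (7−5)−0=2 ⇒ Z^2
Ȟ^1: (13−8)−5=0 ⇒ 0
Ȟ^2: (13−5)−8=0 ⇒ 0

Ȟ^0 = Z^2,  Ȟ^1 = 0,  Ȟ^2 = 0


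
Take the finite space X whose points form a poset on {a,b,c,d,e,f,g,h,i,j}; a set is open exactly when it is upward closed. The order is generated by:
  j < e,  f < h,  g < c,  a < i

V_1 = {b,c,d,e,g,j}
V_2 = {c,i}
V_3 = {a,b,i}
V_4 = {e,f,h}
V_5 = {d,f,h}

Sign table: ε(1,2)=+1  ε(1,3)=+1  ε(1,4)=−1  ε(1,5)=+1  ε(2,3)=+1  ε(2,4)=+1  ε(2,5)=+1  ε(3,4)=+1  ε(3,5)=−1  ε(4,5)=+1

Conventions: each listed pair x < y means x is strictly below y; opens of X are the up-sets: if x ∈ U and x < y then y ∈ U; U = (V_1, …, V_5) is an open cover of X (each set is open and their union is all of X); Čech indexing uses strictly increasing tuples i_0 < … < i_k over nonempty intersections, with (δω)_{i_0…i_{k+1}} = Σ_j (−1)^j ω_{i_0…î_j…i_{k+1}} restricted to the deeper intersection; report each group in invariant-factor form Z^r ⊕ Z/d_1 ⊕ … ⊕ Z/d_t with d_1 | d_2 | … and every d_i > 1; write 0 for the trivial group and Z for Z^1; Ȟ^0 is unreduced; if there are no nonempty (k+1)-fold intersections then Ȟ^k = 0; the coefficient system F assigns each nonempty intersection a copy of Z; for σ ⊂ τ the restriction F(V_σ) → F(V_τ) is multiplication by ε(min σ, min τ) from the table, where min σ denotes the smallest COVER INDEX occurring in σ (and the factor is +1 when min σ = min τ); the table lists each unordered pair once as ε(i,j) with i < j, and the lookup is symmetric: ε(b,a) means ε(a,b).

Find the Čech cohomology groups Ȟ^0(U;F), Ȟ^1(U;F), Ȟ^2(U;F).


Ȟ^0(U;F) ≅ 0; Ȟ^1(U;F) ≅ Z ⊕ Z/2; Ȟ^2(U;F) ≅ 0

nonempty intersections:
  V12={c} V13={b} V14={e} V15={d} V23={i} V45={f,h}
C dims 5,6; δ0: rk 5, SNF 1^4·2
Ȟ^0: (5−5)−0=0 ⇒ 0
Ȟ^1: (6−0)−5=1 plus torsion [2] ⇒ Z ⊕ Z/2
Ȟ^2: (0−0)−0=0 ⇒ 0


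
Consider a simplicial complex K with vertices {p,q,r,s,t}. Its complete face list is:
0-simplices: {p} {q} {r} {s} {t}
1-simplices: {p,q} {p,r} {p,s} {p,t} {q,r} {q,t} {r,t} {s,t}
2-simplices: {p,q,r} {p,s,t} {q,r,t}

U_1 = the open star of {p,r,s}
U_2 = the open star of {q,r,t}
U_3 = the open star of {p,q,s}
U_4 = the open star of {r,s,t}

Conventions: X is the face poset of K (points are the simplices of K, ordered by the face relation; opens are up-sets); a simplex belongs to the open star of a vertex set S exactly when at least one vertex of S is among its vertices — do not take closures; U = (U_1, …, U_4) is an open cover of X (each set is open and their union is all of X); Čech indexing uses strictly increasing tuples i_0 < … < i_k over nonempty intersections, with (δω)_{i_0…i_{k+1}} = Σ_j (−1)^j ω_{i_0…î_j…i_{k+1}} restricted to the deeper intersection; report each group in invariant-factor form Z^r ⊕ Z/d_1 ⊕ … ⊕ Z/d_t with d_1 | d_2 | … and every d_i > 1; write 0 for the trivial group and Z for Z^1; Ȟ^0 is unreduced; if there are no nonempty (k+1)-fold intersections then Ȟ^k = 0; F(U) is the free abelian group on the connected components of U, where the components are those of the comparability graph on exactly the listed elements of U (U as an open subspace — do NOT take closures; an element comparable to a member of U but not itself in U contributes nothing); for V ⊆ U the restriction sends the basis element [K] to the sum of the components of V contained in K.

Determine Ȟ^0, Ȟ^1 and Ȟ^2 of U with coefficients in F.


Ȟ^0(U;F) ≅ Z, Ȟ^1(U;F) ≅ Z, Ȟ^2(U;F) ≅ 0

nerve of the cover:
  U1={{p},{r},{s},{p,q},{p,r},{p,s},{p,t},{q,r},{r,t},{s,t},{p,q,r},{p,s,t},{q,r,t}} U2={{q},{r},{t},{p,q},{p,r},{p,t},{q,r},{q,t},{r,t},{s,t},{p,q,r},{p,s,t},{q,r,t}} U3={{p},{q},{s},{p,q},{p,r},{p,s},{p,t},{q,r},{q,t},{s,t},{p,q,r},{p,s,t},{q,r,t}} U4={{r},{s},{t},{p,r},{p,s},{p,t},{q,r},{q,t},{r,t},{s,t},{p,q,r},{p,s,t},{q,r,t}}
  U12={{r},{p,q},{p,r},{p,t},{q,r},{r,t},{s,t},{p,q,r},{p,s,t},{q,r,t}} U13={{p},{s},{p,q},{p,r},{p,s},{p,t},{q,r},{s,t},{p,q,r},{p,s,t},{q,r,t}} U14={{r},{s},{p,r},{p,s},{p,t},{q,r},{r,t},{s,t},{p,q,r},{p,s,t},{q,r,t}} U23={{q},{p,q},{p,r},{p,t},{q,r},{q,t},{s,t},{p,q,r},{p,s,t},{q,r,t}} U24={{r},{t},{p,r},{p,t},{q,r},{q,t},{r,t},{s,t},{p,q,r},{p,s,t},{q,r,t}} U34={{s},{p,r},{p,s},{p,t},{q,r},{q,t},{s,t},{p,q,r},{p,s,t},{q,r,t}}
  U123={{p,q},{p,r},{p,t},{q,r},{s,t},{p,q,r},{p,s,t},{q,r,t}} U124={{r},{p,r},{p,t},{q,r},{r,t},{s,t},{p,q,r},{p,s,t},{q,r,t}} U134={{s},{p,r},{p,s},{p,t},{q,r},{s,t},{p,q,r},{p,s,t},{q,r,t}} U234={{p,r},{p,t},{q,r},{q,t},{s,t},{p,q,r},{p,s,t},{q,r,t}}
  U1234={{p,r},{p,t},{q,r},{s,t},{p,q,r},{p,s,t},{q,r,t}}
components per intersection:
  U1: {{p},{r},{s},{p,q},{p,r},{p,s},{p,t},{q,r},{r,t},{s,t},{p,q,r},{p,s,t},{q,r,t}}
  U2: {{q},{r},{t},{p,q},{p,r},{p,t},{q,r},{q,t},{r,t},{s,t},{p,q,r},{p,s,t},{q,r,t}}
  U3: {{p},{q},{s},{p,q},{p,r},{p,s},{p,t},{q,r},{q,t},{s,t},{p,q,r},{p,s,t},{q,r,t}}
  U4: {{r},{s},{t},{p,r},{p,s},{p,t},{q,r},{q,t},{r,t},{s,t},{p,q,r},{p,s,t},{q,r,t}}
  U12: {{r},{p,q},{p,r},{q,r},{r,t},{p,q,r},{q,r,t}} {{p,t},{s,t},{p,s,t}}
  U13: {{p},{s},{p,q},{p,r},{p,s},{p,t},{q,r},{s,t},{p,q,r},{p,s,t},{q,r,t}}
  U14: {{r},{p,r},{q,r},{r,t},{p,q,r},{q,r,t}} {{s},{p,s},{p,t},{s,t},{p,s,t}}
  U23: {{q},{p,q},{p,r},{q,r},{q,t},{p,q,r},{q,r,t}} {{p,t},{s,t},{p,s,t}}
  U24: {{r},{t},{p,r},{p,t},{q,r},{q,t},{r,t},{s,t},{p,q,r},{p,s,t},{q,r,t}}
  U34: {{s},{p,s},{p,t},{s,t},{p,s,t}} {{p,r},{q,r},{q,t},{p,q,r},{q,r,t}}
  U123: {{p,q},{p,r},{q,r},{p,q,r},{q,r,t}} {{p,t},{s,t},{p,s,t}}
  U124: {{r},{p,r},{q,r},{r,t},{p,q,r},{q,r,t}} {{p,t},{s,t},{p,s,t}}
  U134: {{s},{p,s},{p,t},{s,t},{p,s,t}} {{p,r},{q,r},{p,q,r},{q,r,t}}
  U234: {{p,r},{q,r},{q,t},{p,q,r},{q,r,t}} {{p,t},{s,t},{p,s,t}}
  U1234: {{p,r},{q,r},{p,q,r},{q,r,t}} {{p,t},{s,t},{p,s,t}}
C dims 4,10,8,2; δ0: rk 3, SNF 1^3; δ1: rk 6, SNF 1^6; δ2: rk 2, SNF 1^2
Ȟ^0 = (4 − 3) − 0 = 1, so Ȟ^0 ≅ Z
Ȟ^1 = (10 − 6) − 3 = 1, so Ȟ^1 ≅ Z
Ȟ^2 = (8 − 2) − 6 = 0, so Ȟ^2 ≅ 0


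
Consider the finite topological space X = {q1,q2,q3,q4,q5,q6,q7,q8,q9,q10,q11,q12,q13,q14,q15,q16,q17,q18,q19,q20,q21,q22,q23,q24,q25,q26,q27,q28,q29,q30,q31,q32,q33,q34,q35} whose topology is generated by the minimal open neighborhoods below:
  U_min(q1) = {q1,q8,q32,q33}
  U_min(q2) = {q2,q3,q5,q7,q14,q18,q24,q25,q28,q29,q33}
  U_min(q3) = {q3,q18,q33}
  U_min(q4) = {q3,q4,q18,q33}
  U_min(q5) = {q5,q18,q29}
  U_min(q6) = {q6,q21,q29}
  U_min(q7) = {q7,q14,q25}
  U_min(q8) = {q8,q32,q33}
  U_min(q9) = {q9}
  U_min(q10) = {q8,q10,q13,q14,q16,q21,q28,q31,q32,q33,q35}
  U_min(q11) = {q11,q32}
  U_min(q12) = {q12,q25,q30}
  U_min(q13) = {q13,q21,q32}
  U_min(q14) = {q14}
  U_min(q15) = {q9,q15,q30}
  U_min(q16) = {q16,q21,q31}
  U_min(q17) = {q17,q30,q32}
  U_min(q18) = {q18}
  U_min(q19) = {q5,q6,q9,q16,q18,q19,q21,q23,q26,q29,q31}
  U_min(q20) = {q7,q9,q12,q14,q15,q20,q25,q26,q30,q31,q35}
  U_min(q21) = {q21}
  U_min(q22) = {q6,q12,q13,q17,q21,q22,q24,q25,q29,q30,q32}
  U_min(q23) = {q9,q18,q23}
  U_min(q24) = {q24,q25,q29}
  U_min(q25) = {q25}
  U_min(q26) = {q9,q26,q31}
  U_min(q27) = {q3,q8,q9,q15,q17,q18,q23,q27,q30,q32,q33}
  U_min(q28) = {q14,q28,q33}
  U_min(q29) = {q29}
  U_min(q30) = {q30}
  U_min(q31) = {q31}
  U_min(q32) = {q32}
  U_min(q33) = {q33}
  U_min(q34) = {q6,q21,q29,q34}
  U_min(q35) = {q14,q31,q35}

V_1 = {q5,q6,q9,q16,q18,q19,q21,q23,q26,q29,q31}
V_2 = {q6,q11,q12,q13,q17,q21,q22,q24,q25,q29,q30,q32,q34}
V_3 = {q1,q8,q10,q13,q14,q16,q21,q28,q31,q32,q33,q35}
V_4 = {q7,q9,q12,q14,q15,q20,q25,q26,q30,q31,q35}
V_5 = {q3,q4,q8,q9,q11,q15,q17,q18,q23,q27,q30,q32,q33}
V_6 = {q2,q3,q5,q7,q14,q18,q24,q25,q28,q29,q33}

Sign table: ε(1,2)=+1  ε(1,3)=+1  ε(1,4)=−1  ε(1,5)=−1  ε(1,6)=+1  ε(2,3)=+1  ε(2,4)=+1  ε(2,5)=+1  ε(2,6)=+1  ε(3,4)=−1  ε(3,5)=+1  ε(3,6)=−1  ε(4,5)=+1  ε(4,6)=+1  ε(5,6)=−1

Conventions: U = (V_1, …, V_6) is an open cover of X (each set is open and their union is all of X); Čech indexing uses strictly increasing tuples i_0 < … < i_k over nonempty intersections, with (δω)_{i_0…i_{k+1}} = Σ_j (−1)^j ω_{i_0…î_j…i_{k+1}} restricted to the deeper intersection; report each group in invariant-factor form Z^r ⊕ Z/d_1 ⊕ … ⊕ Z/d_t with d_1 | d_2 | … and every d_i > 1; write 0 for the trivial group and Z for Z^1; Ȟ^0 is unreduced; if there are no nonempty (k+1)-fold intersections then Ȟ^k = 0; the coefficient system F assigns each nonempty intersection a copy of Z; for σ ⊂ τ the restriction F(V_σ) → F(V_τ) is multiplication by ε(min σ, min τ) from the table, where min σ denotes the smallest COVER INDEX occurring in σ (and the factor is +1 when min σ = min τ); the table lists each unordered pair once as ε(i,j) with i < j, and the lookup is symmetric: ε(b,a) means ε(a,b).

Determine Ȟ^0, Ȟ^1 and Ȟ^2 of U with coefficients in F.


Ȟ^0 = 0, Ȟ^1 = Z/2, Ȟ^2 = Z

nonempty intersections:
  V12={q6,q21,q29} V13={q16,q21,q31} V14={q9,q26,q31} V15={q9,q18,q23} V16={q5,q18,q29} V23={q13,q21,q32} V24={q12,q25,q30} V25={q11,q17,q30,q32} V26={q24,q25,q29} V34={q14,q31,q35} V35={q8,q32,q33} V36={q14,q28,q33} V45={q9,q15,q30} V46={q7,q14,q25} V56={q3,q18,q33}
  V123={q21} V126={q29} V134={q31} V145={q9} V156={q18} V235={q32} V245={q30} V246={q25} V346={q14} V356={q33}
C dims 6,15,10; δ0: rk 6, SNF 1^5·2; δ1: rk 9, SNF 1^9
Ȟ^0: (6−6)−0=0 ⇒ 0
Ȟ^1: (15−9)−6=0 plus torsion [2] ⇒ Z/2
Ȟ^2: (10−0)−9=1 ⇒ Z


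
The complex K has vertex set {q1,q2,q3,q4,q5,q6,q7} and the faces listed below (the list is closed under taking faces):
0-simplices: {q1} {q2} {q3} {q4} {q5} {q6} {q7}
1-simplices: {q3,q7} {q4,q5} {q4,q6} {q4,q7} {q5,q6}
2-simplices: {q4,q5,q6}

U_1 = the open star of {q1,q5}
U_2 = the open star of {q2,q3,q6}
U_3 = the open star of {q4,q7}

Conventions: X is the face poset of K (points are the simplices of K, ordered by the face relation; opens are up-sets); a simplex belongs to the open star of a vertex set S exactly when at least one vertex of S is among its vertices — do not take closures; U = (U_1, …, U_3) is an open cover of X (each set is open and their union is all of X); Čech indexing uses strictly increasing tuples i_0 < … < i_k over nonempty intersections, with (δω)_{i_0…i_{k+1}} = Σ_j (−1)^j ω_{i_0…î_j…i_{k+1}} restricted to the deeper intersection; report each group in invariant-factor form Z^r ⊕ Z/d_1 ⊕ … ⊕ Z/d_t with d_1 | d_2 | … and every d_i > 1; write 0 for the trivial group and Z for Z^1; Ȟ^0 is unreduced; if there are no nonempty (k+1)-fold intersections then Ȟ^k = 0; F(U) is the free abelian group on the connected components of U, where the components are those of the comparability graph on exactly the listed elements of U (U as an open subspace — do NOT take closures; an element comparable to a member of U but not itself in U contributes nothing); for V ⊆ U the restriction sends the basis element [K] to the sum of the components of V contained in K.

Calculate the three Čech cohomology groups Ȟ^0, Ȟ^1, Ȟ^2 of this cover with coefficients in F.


intersection data:
  U1={{q1},{q5},{q4,q5},{q5,q6},{q4,q5,q6}} U2={{q2},{q3},{q6},{q3,q7},{q4,q6},{q5,q6},{q4,q5,q6}} U3={{q4},{q7},{q3,q7},{q4,q5},{q4,q6},{q4,q7},{q4,q5,q6}}
  U12={{q5,q6},{q4,q5,q6}} U13={{q4,q5},{q4,q5,q6}} U23={{q3,q7},{q4,q6},{q4,q5,q6}}
  U123={{q4,q5,q6}}
components per intersection:
  U1: {{q1}} {{q5},{q4,q5},{q5,q6},{q4,q5,q6}}
  U2: {{q2}} {{q3},{q3,q7}} {{q6},{q4,q6},{q5,q6},{q4,q5,q6}}
  U3: {{q4},{q7},{q3,q7},{q4,q5},{q4,q6},{q4,q7},{q4,q5,q6}}
  U12: {{q5,q6},{q4,q5,q6}}
  U13: {{q4,q5},{q4,q5,q6}}
  U23: {{q3,q7}} {{q4,q6},{q4,q5,q6}}
  U123: {{q4,q5,q6}}
C dims 6,4,1; δ0: rk 3, SNF 1^3; δ1: rk 1, SNF 1^1
Ȟ^0 = (6 − 3) − 0 = 3, so Ȟ^0 ≅ Z^3
Ȟ^1 = (4 − 1) − 3 = 0, so Ȟ^1 ≅ 0
Ȟ^2 = (1 − 0) − 1 = 0, so Ȟ^2 ≅ 0

Ȟ^0(U;F) ≅ Z^3, Ȟ^1(U;F) ≅ 0 and Ȟ^2(U;F) ≅ 0


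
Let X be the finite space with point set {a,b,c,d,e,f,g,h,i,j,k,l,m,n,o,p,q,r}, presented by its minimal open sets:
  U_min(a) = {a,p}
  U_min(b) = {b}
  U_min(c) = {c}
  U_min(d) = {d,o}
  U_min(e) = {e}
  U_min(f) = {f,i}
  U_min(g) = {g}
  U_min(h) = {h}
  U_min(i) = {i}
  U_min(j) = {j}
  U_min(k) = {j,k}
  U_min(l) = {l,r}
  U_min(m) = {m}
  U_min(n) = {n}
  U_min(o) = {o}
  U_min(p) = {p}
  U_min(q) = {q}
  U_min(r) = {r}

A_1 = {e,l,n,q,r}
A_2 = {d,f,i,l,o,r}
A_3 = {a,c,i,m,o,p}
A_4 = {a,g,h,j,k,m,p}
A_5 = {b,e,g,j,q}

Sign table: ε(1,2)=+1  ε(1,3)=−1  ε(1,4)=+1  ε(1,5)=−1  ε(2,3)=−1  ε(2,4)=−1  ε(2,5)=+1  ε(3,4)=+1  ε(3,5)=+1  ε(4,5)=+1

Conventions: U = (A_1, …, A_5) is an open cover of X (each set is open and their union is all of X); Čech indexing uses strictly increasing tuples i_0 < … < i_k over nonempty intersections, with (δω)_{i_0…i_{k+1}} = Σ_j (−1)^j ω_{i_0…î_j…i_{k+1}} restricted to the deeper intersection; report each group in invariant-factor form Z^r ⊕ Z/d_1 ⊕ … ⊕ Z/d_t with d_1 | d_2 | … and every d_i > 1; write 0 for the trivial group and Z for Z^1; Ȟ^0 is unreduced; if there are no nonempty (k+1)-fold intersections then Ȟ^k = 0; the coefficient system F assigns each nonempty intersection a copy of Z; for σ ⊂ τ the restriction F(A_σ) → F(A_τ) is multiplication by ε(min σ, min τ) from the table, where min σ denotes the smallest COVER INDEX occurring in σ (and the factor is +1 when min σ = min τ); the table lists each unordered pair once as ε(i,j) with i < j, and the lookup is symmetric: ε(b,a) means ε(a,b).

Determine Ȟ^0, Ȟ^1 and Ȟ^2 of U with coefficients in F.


Ȟ^0 = Z; Ȟ^1 = Z; Ȟ^2 = 0

nerve of the cover:
  A12={l,r} A15={e,q} A23={i,o} A34={a,m,p} A45={g,j}
C dims 5,5; δ0: rk 4, SNF 1^4
Ȟ^0 = (5 − 4) − 0 = 1, so Ȟ^0 ≅ Z
Ȟ^1 = (5 − 0) − 4 = 1, so Ȟ^1 ≅ Z
Ȟ^2 = (0 − 0) − 0 = 0, so Ȟ^2 ≅ 0


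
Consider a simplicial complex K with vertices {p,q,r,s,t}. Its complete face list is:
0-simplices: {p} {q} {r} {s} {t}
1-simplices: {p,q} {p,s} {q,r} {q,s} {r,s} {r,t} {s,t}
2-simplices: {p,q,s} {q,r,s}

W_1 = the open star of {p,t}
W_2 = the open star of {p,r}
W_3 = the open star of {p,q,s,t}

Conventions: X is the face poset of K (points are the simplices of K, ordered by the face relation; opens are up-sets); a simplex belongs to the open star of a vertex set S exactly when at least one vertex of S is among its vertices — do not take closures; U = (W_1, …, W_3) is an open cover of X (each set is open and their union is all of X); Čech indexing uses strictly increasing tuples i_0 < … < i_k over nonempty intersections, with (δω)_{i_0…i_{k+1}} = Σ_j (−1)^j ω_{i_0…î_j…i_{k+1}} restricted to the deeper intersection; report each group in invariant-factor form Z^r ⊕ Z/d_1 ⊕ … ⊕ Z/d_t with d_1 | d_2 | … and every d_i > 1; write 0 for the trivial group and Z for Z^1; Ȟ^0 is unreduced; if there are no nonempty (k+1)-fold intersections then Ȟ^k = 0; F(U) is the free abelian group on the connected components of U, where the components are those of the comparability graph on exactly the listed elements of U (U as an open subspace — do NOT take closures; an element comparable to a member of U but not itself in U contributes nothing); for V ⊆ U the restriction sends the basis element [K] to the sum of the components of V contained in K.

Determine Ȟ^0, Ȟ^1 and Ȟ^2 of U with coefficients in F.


Ȟ^0 = Z, Ȟ^1 = Z, Ȟ^2 = 0

nerve simplices:
  W1={{p},{t},{p,q},{p,s},{r,t},{s,t},{p,q,s}} W2={{p},{r},{p,q},{p,s},{q,r},{r,s},{r,t},{p,q,s},{q,r,s}} W3={{p},{q},{s},{t},{p,q},{p,s},{q,r},{q,s},{r,s},{r,t},{s,t},{p,q,s},{q,r,s}}
  W12={{p},{p,q},{p,s},{r,t},{p,q,s}} W13={{p},{t},{p,q},{p,s},{r,t},{s,t},{p,q,s}} W23={{p},{p,q},{p,s},{q,r},{r,s},{r,t},{p,q,s},{q,r,s}}
  W123={{p},{p,q},{p,s},{r,t},{p,q,s}}
components per intersection:
  W1: {{p},{p,q},{p,s},{p,q,s}} {{t},{r,t},{s,t}}
  W2: {{p},{p,q},{p,s},{p,q,s}} {{r},{q,r},{r,s},{r,t},{q,r,s}}
  W3: {{p},{q},{s},{t},{p,q},{p,s},{q,r},{q,s},{r,s},{r,t},{s,t},{p,q,s},{q,r,s}}
  W12: {{p},{p,q},{p,s},{p,q,s}} {{r,t}}
  W13: {{p},{p,q},{p,s},{p,q,s}} {{t},{r,t},{s,t}}
  W23: {{p},{p,q},{p,s},{p,q,s}} {{q,r},{r,s},{q,r,s}} {{r,t}}
  W123: {{p},{p,q},{p,s},{p,q,s}} {{r,t}}
C dims 5,7,2; δ0: rk 4, SNF 1^4; δ1: rk 2, SNF 1^2
degree 0: 5−4−0 = 1 → Ȟ^0 ≅ Z
degree 1: 7−2−4 = 1 → Ȟ^1 ≅ Z
degree 2: 2−0−2 = 0 → Ȟ^2 ≅ 0


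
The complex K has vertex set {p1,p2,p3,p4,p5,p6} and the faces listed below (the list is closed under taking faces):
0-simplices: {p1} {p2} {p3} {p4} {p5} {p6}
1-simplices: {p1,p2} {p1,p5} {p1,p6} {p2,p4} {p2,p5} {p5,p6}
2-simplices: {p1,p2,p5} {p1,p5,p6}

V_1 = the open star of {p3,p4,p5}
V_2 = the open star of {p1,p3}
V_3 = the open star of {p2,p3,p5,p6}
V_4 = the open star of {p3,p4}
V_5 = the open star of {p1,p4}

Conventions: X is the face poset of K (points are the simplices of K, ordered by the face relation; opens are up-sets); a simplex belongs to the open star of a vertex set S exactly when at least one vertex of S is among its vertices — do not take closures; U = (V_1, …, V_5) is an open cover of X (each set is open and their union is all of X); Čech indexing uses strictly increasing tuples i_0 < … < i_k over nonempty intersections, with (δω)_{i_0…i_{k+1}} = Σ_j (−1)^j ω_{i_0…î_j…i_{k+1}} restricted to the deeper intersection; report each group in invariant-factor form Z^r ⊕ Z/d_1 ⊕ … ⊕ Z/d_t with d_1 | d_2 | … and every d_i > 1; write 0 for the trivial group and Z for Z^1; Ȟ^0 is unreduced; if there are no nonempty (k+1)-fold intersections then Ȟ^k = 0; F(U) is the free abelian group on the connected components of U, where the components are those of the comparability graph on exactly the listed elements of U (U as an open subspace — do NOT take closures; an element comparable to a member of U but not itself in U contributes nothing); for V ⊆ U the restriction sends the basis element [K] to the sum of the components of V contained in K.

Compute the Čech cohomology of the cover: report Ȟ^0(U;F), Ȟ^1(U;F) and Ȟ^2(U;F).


Ȟ^0 = Z^2; Ȟ^1 = 0; Ȟ^2 = 0

nerve simplices:
  V1={{p3},{p4},{p5},{p1,p5},{p2,p4},{p2,p5},{p5,p6},{p1,p2,p5},{p1,p5,p6}} V2={{p1},{p3},{p1,p2},{p1,p5},{p1,p6},{p1,p2,p5},{p1,p5,p6}} V3={{p2},{p3},{p5},{p6},{p1,p2},{p1,p5},{p1,p6},{p2,p4},{p2,p5},{p5,p6},{p1,p2,p5},{p1,p5,p6}} V4={{p3},{p4},{p2,p4}} V5={{p1},{p4},{p1,p2},{p1,p5},{p1,p6},{p2,p4},{p1,p2,p5},{p1,p5,p6}}
  V12={{p3},{p1,p5},{p1,p2,p5},{p1,p5,p6}} V13={{p3},{p5},{p1,p5},{p2,p4},{p2,p5},{p5,p6},{p1,p2,p5},{p1,p5,p6}} V14={{p3},{p4},{p2,p4}} V15={{p4},{p1,p5},{p2,p4},{p1,p2,p5},{p1,p5,p6}} V23={{p3},{p1,p2},{p1,p5},{p1,p6},{p1,p2,p5},{p1,p5,p6}} V24={{p3}} V25={{p1},{p1,p2},{p1,p5},{p1,p6},{p1,p2,p5},{p1,p5,p6}} V34={{p3},{p2,p4}} V35={{p1,p2},{p1,p5},{p1,p6},{p2,p4},{p1,p2,p5},{p1,p5,p6}} V45={{p4},{p2,p4}}
  V123={{p3},{p1,p5},{p1,p2,p5},{p1,p5,p6}} V124={{p3}} V125={{p1,p5},{p1,p2,p5},{p1,p5,p6}} V134={{p3},{p2,p4}} V135={{p1,p5},{p2,p4},{p1,p2,p5},{p1,p5,p6}} V145={{p4},{p2,p4}} V234={{p3}} V235={{p1,p2},{p1,p5},{p1,p6},{p1,p2,p5},{p1,p5,p6}} V345={{p2,p4}}
  V1234={{p3}} V1235={{p1,p5},{p1,p2,p5},{p1,p5,p6}} V1345={{p2,p4}}
components per intersection:
  V1: {{p3}} {{p4},{p2,p4}} {{p5},{p1,p5},{p2,p5},{p5,p6},{p1,p2,p5},{p1,p5,p6}}
  V2: {{p1},{p1,p2},{p1,p5},{p1,p6},{p1,p2,p5},{p1,p5,p6}} {{p3}}
  V3: {{p2},{p5},{p6},{p1,p2},{p1,p5},{p1,p6},{p2,p4},{p2,p5},{p5,p6},{p1,p2,p5},{p1,p5,p6}} {{p3}}
  V4: {{p3}} {{p4},{p2,p4}}
  V5: {{p1},{p1,p2},{p1,p5},{p1,p6},{p1,p2,p5},{p1,p5,p6}} {{p4},{p2,p4}}
  V12: {{p3}} {{p1,p5},{p1,p2,p5},{p1,p5,p6}}
  V13: {{p3}} {{p5},{p1,p5},{p2,p5},{p5,p6},{p1,p2,p5},{p1,p5,p6}} {{p2,p4}}
  V14: {{p3}} {{p4},{p2,p4}}
  V15: {{p4},{p2,p4}} {{p1,p5},{p1,p2,p5},{p1,p5,p6}}
  V23: {{p3}} {{p1,p2},{p1,p5},{p1,p6},{p1,p2,p5},{p1,p5,p6}}
  V24: {{p3}}
  V25: {{p1},{p1,p2},{p1,p5},{p1,p6},{p1,p2,p5},{p1,p5,p6}}
  V34: {{p3}} {{p2,p4}}
  V35: {{p1,p2},{p1,p5},{p1,p6},{p1,p2,p5},{p1,p5,p6}} {{p2,p4}}
  V45: {{p4},{p2,p4}}
  V123: {{p3}} {{p1,p5},{p1,p2,p5},{p1,p5,p6}}
  V124: {{p3}}
  V125: {{p1,p5},{p1,p2,p5},{p1,p5,p6}}
  V134: {{p3}} {{p2,p4}}
  V135: {{p1,p5},{p1,p2,p5},{p1,p5,p6}} {{p2,p4}}
  V145: {{p4},{p2,p4}}
  V234: {{p3}}
  V235: {{p1,p2},{p1,p5},{p1,p6},{p1,p2,p5},{p1,p5,p6}}
  V345: {{p2,p4}}
  V1234: {{p3}}
  V1235: {{p1,p5},{p1,p2,p5},{p1,p5,p6}}
  V1345: {{p2,p4}}
C dims 11,18,12,3; δ0: rk 9, SNF 1^9; δ1: rk 9, SNF 1^9; δ2: rk 3, SNF 1^3
degree 0: 11−9−0 = 2 → Ȟ^0 ≅ Z^2
degree 1: 18−9−9 = 0 → Ȟ^1 ≅ 0
degree 2: 12−3−9 = 0 → Ȟ^2 ≅ 0
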